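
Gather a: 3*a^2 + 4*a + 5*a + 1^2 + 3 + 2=3*a^2 + 9*a + 6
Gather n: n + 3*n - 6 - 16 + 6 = 4*n - 16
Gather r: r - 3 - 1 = r - 4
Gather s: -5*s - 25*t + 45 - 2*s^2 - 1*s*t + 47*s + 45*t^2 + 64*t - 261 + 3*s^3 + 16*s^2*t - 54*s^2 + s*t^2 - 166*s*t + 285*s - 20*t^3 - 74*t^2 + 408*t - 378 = 3*s^3 + s^2*(16*t - 56) + s*(t^2 - 167*t + 327) - 20*t^3 - 29*t^2 + 447*t - 594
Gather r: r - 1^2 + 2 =r + 1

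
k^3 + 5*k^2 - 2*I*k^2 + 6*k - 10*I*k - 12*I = (k + 2)*(k + 3)*(k - 2*I)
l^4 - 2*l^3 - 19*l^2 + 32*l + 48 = (l - 4)*(l - 3)*(l + 1)*(l + 4)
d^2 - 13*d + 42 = (d - 7)*(d - 6)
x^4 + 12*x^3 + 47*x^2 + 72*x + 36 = (x + 1)*(x + 2)*(x + 3)*(x + 6)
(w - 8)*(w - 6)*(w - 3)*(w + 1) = w^4 - 16*w^3 + 73*w^2 - 54*w - 144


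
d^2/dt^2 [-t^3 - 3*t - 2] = -6*t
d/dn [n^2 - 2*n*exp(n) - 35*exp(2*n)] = -2*n*exp(n) + 2*n - 70*exp(2*n) - 2*exp(n)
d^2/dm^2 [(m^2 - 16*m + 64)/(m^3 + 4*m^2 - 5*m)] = 2*(m^6 - 48*m^5 + 207*m^4 + 1732*m^3 + 2112*m^2 - 3840*m + 1600)/(m^3*(m^6 + 12*m^5 + 33*m^4 - 56*m^3 - 165*m^2 + 300*m - 125))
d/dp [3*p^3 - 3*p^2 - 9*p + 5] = 9*p^2 - 6*p - 9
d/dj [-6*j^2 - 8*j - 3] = -12*j - 8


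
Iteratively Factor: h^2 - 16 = (h - 4)*(h + 4)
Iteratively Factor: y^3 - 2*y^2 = (y)*(y^2 - 2*y) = y*(y - 2)*(y)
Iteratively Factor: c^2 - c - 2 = (c + 1)*(c - 2)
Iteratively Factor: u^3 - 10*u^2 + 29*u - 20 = (u - 4)*(u^2 - 6*u + 5) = (u - 4)*(u - 1)*(u - 5)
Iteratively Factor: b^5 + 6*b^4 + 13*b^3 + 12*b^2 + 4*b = (b + 1)*(b^4 + 5*b^3 + 8*b^2 + 4*b) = (b + 1)*(b + 2)*(b^3 + 3*b^2 + 2*b) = (b + 1)^2*(b + 2)*(b^2 + 2*b) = (b + 1)^2*(b + 2)^2*(b)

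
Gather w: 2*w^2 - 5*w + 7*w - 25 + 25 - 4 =2*w^2 + 2*w - 4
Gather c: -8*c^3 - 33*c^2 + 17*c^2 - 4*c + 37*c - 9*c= -8*c^3 - 16*c^2 + 24*c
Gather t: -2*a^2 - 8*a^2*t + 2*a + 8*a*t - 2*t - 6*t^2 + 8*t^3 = -2*a^2 + 2*a + 8*t^3 - 6*t^2 + t*(-8*a^2 + 8*a - 2)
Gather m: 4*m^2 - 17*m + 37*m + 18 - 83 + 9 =4*m^2 + 20*m - 56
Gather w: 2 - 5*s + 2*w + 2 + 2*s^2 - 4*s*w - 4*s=2*s^2 - 9*s + w*(2 - 4*s) + 4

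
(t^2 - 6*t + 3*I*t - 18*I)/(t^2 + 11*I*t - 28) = (t^2 + 3*t*(-2 + I) - 18*I)/(t^2 + 11*I*t - 28)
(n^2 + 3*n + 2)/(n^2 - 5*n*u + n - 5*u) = (-n - 2)/(-n + 5*u)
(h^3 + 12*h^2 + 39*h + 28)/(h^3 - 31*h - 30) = (h^2 + 11*h + 28)/(h^2 - h - 30)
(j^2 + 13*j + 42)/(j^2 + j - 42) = (j + 6)/(j - 6)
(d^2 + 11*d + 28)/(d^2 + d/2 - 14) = 2*(d + 7)/(2*d - 7)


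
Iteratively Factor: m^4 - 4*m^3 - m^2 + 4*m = (m + 1)*(m^3 - 5*m^2 + 4*m) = (m - 4)*(m + 1)*(m^2 - m) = m*(m - 4)*(m + 1)*(m - 1)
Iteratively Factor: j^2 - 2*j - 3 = (j - 3)*(j + 1)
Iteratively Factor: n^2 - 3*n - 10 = (n + 2)*(n - 5)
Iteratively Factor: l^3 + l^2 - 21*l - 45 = (l + 3)*(l^2 - 2*l - 15) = (l - 5)*(l + 3)*(l + 3)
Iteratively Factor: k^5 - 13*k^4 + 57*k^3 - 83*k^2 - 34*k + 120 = (k - 4)*(k^4 - 9*k^3 + 21*k^2 + k - 30) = (k - 4)*(k - 2)*(k^3 - 7*k^2 + 7*k + 15) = (k - 4)*(k - 2)*(k + 1)*(k^2 - 8*k + 15) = (k - 5)*(k - 4)*(k - 2)*(k + 1)*(k - 3)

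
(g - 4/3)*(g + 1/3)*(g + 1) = g^3 - 13*g/9 - 4/9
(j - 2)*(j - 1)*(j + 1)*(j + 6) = j^4 + 4*j^3 - 13*j^2 - 4*j + 12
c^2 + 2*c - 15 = (c - 3)*(c + 5)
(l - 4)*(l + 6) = l^2 + 2*l - 24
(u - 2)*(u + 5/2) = u^2 + u/2 - 5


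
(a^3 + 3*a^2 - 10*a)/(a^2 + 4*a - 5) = a*(a - 2)/(a - 1)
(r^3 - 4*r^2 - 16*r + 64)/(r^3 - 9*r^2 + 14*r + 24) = (r^2 - 16)/(r^2 - 5*r - 6)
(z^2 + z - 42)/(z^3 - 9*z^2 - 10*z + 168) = (z + 7)/(z^2 - 3*z - 28)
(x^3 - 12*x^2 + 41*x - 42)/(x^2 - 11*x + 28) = (x^2 - 5*x + 6)/(x - 4)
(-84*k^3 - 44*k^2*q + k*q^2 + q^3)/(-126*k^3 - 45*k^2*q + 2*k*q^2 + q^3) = (2*k + q)/(3*k + q)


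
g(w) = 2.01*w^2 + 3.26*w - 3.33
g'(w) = 4.02*w + 3.26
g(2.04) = 11.69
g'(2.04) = 11.46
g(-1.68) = -3.13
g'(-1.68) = -3.49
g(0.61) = -0.59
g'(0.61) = 5.71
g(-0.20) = -3.90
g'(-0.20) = 2.46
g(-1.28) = -4.21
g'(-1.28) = -1.89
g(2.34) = 15.30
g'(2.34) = 12.67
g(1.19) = 3.40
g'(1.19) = 8.04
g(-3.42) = 9.03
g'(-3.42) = -10.49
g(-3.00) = 4.98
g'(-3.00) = -8.80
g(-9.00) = 130.14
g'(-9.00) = -32.92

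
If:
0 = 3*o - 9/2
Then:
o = 3/2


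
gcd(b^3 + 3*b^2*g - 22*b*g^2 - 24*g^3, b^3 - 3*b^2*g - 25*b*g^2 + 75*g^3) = 1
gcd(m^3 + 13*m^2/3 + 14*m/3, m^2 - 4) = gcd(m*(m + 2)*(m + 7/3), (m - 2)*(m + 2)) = m + 2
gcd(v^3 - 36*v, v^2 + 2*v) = v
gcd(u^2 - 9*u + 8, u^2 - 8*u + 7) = u - 1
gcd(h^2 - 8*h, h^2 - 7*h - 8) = h - 8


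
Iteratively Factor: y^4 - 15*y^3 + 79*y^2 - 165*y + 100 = (y - 1)*(y^3 - 14*y^2 + 65*y - 100) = (y - 5)*(y - 1)*(y^2 - 9*y + 20) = (y - 5)^2*(y - 1)*(y - 4)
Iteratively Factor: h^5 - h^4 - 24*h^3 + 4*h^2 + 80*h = (h)*(h^4 - h^3 - 24*h^2 + 4*h + 80) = h*(h + 4)*(h^3 - 5*h^2 - 4*h + 20) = h*(h + 2)*(h + 4)*(h^2 - 7*h + 10) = h*(h - 2)*(h + 2)*(h + 4)*(h - 5)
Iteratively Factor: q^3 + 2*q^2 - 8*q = (q - 2)*(q^2 + 4*q) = q*(q - 2)*(q + 4)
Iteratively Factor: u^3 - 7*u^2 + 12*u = (u - 3)*(u^2 - 4*u) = u*(u - 3)*(u - 4)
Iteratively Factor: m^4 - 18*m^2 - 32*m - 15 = (m + 1)*(m^3 - m^2 - 17*m - 15) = (m + 1)^2*(m^2 - 2*m - 15) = (m - 5)*(m + 1)^2*(m + 3)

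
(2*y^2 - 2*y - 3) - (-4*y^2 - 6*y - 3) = 6*y^2 + 4*y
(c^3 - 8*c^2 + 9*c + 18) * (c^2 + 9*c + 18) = c^5 + c^4 - 45*c^3 - 45*c^2 + 324*c + 324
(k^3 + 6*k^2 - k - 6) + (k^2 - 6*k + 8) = k^3 + 7*k^2 - 7*k + 2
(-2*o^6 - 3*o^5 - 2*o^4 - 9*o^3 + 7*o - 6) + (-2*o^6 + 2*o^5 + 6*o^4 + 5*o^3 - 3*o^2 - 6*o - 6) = -4*o^6 - o^5 + 4*o^4 - 4*o^3 - 3*o^2 + o - 12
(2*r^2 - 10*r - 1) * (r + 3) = 2*r^3 - 4*r^2 - 31*r - 3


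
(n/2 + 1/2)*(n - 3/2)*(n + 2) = n^3/2 + 3*n^2/4 - 5*n/4 - 3/2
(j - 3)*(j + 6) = j^2 + 3*j - 18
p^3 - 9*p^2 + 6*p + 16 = (p - 8)*(p - 2)*(p + 1)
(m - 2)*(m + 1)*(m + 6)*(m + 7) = m^4 + 12*m^3 + 27*m^2 - 68*m - 84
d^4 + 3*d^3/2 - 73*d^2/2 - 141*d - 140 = (d - 7)*(d + 2)*(d + 5/2)*(d + 4)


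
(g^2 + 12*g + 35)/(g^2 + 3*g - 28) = (g + 5)/(g - 4)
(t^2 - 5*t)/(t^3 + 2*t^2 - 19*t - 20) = t*(t - 5)/(t^3 + 2*t^2 - 19*t - 20)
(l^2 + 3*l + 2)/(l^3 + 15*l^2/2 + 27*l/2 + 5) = 2*(l + 1)/(2*l^2 + 11*l + 5)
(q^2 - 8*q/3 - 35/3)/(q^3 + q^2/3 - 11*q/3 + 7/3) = (q - 5)/(q^2 - 2*q + 1)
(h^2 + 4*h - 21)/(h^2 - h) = (h^2 + 4*h - 21)/(h*(h - 1))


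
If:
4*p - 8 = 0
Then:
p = 2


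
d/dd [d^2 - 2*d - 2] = 2*d - 2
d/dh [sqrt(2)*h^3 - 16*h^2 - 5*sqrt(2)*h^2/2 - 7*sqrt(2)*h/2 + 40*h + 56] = 3*sqrt(2)*h^2 - 32*h - 5*sqrt(2)*h - 7*sqrt(2)/2 + 40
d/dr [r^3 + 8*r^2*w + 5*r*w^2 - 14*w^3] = 3*r^2 + 16*r*w + 5*w^2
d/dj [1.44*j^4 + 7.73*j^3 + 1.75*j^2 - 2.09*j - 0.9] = 5.76*j^3 + 23.19*j^2 + 3.5*j - 2.09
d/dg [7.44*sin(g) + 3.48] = 7.44*cos(g)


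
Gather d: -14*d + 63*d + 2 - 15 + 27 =49*d + 14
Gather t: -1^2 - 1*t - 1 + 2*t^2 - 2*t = 2*t^2 - 3*t - 2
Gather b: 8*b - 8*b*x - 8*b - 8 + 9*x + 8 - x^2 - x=-8*b*x - x^2 + 8*x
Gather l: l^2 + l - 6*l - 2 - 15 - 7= l^2 - 5*l - 24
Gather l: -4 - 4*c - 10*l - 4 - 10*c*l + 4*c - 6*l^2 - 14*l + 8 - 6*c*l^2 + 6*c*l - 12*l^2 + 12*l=l^2*(-6*c - 18) + l*(-4*c - 12)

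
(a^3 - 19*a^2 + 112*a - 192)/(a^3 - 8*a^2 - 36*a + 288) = (a^2 - 11*a + 24)/(a^2 - 36)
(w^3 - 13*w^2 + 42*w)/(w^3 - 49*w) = (w - 6)/(w + 7)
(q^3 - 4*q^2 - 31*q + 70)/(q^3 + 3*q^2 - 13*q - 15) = (q^2 - 9*q + 14)/(q^2 - 2*q - 3)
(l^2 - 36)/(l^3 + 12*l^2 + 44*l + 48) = (l - 6)/(l^2 + 6*l + 8)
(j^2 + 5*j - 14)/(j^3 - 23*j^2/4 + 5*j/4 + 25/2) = 4*(j + 7)/(4*j^2 - 15*j - 25)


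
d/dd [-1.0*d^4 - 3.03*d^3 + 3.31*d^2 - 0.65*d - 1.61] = -4.0*d^3 - 9.09*d^2 + 6.62*d - 0.65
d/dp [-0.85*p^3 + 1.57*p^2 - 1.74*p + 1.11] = -2.55*p^2 + 3.14*p - 1.74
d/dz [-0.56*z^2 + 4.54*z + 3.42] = 4.54 - 1.12*z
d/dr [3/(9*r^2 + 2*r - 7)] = 6*(-9*r - 1)/(9*r^2 + 2*r - 7)^2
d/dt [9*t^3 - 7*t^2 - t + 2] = 27*t^2 - 14*t - 1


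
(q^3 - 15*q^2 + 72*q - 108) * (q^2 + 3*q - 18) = q^5 - 12*q^4 + 9*q^3 + 378*q^2 - 1620*q + 1944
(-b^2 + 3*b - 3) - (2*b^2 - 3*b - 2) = -3*b^2 + 6*b - 1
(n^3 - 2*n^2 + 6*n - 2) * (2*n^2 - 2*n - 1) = 2*n^5 - 6*n^4 + 15*n^3 - 14*n^2 - 2*n + 2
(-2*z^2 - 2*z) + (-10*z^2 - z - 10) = -12*z^2 - 3*z - 10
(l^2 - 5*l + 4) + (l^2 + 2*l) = 2*l^2 - 3*l + 4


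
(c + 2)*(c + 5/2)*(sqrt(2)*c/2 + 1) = sqrt(2)*c^3/2 + c^2 + 9*sqrt(2)*c^2/4 + 5*sqrt(2)*c/2 + 9*c/2 + 5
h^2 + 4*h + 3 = (h + 1)*(h + 3)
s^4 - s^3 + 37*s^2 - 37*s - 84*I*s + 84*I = (s - 1)*(s - 4*I)*(s - 3*I)*(s + 7*I)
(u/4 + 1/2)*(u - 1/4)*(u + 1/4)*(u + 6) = u^4/4 + 2*u^3 + 191*u^2/64 - u/8 - 3/16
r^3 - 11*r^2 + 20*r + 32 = (r - 8)*(r - 4)*(r + 1)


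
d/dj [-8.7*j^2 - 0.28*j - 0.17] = -17.4*j - 0.28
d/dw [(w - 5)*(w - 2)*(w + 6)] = 3*w^2 - 2*w - 32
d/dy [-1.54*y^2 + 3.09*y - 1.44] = 3.09 - 3.08*y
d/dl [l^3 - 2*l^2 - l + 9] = 3*l^2 - 4*l - 1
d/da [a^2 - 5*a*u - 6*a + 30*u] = 2*a - 5*u - 6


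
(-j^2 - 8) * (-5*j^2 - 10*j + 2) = 5*j^4 + 10*j^3 + 38*j^2 + 80*j - 16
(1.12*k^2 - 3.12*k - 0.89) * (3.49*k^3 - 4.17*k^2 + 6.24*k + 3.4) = 3.9088*k^5 - 15.5592*k^4 + 16.8931*k^3 - 11.9495*k^2 - 16.1616*k - 3.026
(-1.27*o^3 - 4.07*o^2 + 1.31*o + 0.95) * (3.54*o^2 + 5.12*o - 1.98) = -4.4958*o^5 - 20.9102*o^4 - 13.6864*o^3 + 18.1288*o^2 + 2.2702*o - 1.881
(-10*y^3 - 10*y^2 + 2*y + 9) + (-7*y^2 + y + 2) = -10*y^3 - 17*y^2 + 3*y + 11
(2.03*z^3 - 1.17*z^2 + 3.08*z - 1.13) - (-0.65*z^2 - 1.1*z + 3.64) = 2.03*z^3 - 0.52*z^2 + 4.18*z - 4.77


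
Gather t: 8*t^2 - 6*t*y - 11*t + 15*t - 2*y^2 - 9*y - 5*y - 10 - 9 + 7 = 8*t^2 + t*(4 - 6*y) - 2*y^2 - 14*y - 12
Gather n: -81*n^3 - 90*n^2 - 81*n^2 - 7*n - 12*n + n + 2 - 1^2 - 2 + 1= -81*n^3 - 171*n^2 - 18*n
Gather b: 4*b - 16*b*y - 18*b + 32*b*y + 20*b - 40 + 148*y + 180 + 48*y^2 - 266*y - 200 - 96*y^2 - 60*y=b*(16*y + 6) - 48*y^2 - 178*y - 60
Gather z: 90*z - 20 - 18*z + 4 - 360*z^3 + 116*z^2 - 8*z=-360*z^3 + 116*z^2 + 64*z - 16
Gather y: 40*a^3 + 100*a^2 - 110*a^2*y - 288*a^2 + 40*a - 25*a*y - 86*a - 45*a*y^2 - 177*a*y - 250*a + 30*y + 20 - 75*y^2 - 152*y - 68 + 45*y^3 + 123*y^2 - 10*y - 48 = 40*a^3 - 188*a^2 - 296*a + 45*y^3 + y^2*(48 - 45*a) + y*(-110*a^2 - 202*a - 132) - 96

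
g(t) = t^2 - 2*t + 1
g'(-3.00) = -8.00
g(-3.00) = 16.00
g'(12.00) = 22.00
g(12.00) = 121.00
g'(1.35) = 0.70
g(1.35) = 0.12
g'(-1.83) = -5.66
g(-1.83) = 8.01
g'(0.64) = -0.72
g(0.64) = 0.13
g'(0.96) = -0.08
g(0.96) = 0.00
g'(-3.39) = -8.78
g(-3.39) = 19.27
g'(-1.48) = -4.96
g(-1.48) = 6.15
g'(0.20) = -1.60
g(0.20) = 0.64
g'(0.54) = -0.92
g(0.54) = 0.21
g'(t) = 2*t - 2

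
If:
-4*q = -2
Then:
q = 1/2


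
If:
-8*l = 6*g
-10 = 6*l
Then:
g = 20/9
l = -5/3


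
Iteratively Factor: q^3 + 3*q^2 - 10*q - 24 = (q - 3)*(q^2 + 6*q + 8) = (q - 3)*(q + 2)*(q + 4)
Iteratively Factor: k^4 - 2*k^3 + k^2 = (k - 1)*(k^3 - k^2) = (k - 1)^2*(k^2) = k*(k - 1)^2*(k)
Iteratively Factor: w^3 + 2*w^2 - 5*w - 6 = (w + 3)*(w^2 - w - 2) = (w - 2)*(w + 3)*(w + 1)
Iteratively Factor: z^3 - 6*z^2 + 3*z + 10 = (z + 1)*(z^2 - 7*z + 10) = (z - 5)*(z + 1)*(z - 2)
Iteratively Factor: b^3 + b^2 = (b + 1)*(b^2) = b*(b + 1)*(b)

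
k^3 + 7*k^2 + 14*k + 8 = (k + 1)*(k + 2)*(k + 4)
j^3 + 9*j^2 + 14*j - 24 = (j - 1)*(j + 4)*(j + 6)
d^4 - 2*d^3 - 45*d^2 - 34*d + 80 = (d - 8)*(d - 1)*(d + 2)*(d + 5)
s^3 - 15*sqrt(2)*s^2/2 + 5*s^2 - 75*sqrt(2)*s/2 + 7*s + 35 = (s + 5)*(s - 7*sqrt(2))*(s - sqrt(2)/2)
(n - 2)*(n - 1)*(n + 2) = n^3 - n^2 - 4*n + 4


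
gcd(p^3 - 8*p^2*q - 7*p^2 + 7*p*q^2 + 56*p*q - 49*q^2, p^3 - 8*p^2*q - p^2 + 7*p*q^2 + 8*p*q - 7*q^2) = p^2 - 8*p*q + 7*q^2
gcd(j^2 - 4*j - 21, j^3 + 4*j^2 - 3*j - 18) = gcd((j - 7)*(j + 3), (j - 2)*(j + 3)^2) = j + 3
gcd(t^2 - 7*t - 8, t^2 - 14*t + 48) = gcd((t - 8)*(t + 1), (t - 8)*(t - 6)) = t - 8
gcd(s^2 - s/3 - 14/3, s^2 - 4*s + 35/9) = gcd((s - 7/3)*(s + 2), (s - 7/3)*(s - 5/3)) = s - 7/3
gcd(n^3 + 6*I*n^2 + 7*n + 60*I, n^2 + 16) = n + 4*I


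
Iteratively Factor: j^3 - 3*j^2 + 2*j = (j)*(j^2 - 3*j + 2) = j*(j - 1)*(j - 2)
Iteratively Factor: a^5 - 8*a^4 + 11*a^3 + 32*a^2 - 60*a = (a - 3)*(a^4 - 5*a^3 - 4*a^2 + 20*a) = (a - 3)*(a - 2)*(a^3 - 3*a^2 - 10*a) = (a - 3)*(a - 2)*(a + 2)*(a^2 - 5*a) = (a - 5)*(a - 3)*(a - 2)*(a + 2)*(a)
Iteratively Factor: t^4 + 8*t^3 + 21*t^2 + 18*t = (t)*(t^3 + 8*t^2 + 21*t + 18) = t*(t + 3)*(t^2 + 5*t + 6) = t*(t + 3)^2*(t + 2)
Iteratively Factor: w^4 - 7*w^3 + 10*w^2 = (w)*(w^3 - 7*w^2 + 10*w) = w*(w - 2)*(w^2 - 5*w) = w^2*(w - 2)*(w - 5)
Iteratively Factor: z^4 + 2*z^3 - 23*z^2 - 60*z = (z - 5)*(z^3 + 7*z^2 + 12*z) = z*(z - 5)*(z^2 + 7*z + 12) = z*(z - 5)*(z + 3)*(z + 4)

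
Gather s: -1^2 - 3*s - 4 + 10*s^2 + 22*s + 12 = 10*s^2 + 19*s + 7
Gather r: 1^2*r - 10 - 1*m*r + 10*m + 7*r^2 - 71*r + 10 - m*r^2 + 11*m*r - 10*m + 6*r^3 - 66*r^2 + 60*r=6*r^3 + r^2*(-m - 59) + r*(10*m - 10)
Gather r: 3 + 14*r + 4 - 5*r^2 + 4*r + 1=-5*r^2 + 18*r + 8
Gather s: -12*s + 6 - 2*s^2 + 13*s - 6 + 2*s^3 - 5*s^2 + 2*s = 2*s^3 - 7*s^2 + 3*s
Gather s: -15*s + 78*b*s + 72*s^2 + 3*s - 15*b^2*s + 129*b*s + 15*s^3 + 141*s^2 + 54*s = 15*s^3 + 213*s^2 + s*(-15*b^2 + 207*b + 42)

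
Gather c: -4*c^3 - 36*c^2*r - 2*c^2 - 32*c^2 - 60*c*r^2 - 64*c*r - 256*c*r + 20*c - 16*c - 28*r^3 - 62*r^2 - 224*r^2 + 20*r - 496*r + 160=-4*c^3 + c^2*(-36*r - 34) + c*(-60*r^2 - 320*r + 4) - 28*r^3 - 286*r^2 - 476*r + 160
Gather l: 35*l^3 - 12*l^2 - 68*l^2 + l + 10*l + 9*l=35*l^3 - 80*l^2 + 20*l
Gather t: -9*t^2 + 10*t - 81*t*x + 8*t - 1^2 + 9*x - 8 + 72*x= -9*t^2 + t*(18 - 81*x) + 81*x - 9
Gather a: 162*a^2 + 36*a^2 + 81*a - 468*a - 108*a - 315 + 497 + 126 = 198*a^2 - 495*a + 308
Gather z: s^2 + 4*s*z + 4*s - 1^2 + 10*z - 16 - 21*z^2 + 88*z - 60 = s^2 + 4*s - 21*z^2 + z*(4*s + 98) - 77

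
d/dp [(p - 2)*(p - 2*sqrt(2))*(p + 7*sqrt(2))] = 3*p^2 - 4*p + 10*sqrt(2)*p - 28 - 10*sqrt(2)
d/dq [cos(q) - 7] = -sin(q)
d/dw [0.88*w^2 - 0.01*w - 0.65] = 1.76*w - 0.01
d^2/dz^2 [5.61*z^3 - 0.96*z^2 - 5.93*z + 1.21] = 33.66*z - 1.92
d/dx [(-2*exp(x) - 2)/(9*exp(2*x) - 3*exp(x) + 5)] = (18*exp(2*x) + 36*exp(x) - 16)*exp(x)/(81*exp(4*x) - 54*exp(3*x) + 99*exp(2*x) - 30*exp(x) + 25)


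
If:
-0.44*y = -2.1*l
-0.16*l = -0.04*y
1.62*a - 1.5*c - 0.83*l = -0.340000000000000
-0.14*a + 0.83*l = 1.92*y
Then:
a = 0.00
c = 0.23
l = 0.00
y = 0.00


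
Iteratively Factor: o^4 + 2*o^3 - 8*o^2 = (o - 2)*(o^3 + 4*o^2) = (o - 2)*(o + 4)*(o^2) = o*(o - 2)*(o + 4)*(o)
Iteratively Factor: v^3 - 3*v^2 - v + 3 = (v - 3)*(v^2 - 1) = (v - 3)*(v + 1)*(v - 1)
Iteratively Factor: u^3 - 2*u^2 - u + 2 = (u - 2)*(u^2 - 1) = (u - 2)*(u - 1)*(u + 1)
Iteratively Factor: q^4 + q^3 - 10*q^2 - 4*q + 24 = (q - 2)*(q^3 + 3*q^2 - 4*q - 12) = (q - 2)*(q + 2)*(q^2 + q - 6) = (q - 2)^2*(q + 2)*(q + 3)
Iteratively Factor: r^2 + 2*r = (r)*(r + 2)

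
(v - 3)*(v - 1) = v^2 - 4*v + 3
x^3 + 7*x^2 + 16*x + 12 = (x + 2)^2*(x + 3)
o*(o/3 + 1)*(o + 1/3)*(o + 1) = o^4/3 + 13*o^3/9 + 13*o^2/9 + o/3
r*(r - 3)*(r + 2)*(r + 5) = r^4 + 4*r^3 - 11*r^2 - 30*r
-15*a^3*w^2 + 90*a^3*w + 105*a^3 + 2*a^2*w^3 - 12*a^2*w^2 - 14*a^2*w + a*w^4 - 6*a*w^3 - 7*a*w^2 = (-3*a + w)*(5*a + w)*(w - 7)*(a*w + a)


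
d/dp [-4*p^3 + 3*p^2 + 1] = 6*p*(1 - 2*p)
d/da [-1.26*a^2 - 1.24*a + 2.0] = -2.52*a - 1.24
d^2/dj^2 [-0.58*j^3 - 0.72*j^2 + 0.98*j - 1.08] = -3.48*j - 1.44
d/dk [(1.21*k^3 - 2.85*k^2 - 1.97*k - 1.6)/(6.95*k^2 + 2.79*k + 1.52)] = (8.4095*k^4 + 6.7518*k^3 + 11.2576*k^2 + 13.576*k + 1.4696)/(48.3025*k^4 + 38.781*k^3 + 28.9121*k^2 + 8.4816*k + 2.3104)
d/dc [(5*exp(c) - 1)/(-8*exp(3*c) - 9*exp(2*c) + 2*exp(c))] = (80*exp(3*c) + 21*exp(2*c) - 18*exp(c) + 2)*exp(-c)/(64*exp(4*c) + 144*exp(3*c) + 49*exp(2*c) - 36*exp(c) + 4)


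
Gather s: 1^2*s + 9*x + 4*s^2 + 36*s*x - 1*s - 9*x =4*s^2 + 36*s*x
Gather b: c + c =2*c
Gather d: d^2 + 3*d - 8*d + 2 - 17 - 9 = d^2 - 5*d - 24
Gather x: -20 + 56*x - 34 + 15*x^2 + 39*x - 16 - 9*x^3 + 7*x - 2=-9*x^3 + 15*x^2 + 102*x - 72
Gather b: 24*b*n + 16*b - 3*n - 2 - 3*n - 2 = b*(24*n + 16) - 6*n - 4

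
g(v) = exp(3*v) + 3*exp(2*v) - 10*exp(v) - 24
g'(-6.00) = -0.02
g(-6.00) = -24.02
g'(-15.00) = 0.00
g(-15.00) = -24.00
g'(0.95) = 66.12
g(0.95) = -12.51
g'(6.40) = 656163610.28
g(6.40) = 219079384.58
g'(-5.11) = -0.06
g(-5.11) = -24.06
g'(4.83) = 5981906.04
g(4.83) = 2008787.72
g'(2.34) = 3899.17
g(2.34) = 1314.28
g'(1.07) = 96.18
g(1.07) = -2.88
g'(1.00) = 77.41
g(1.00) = -8.93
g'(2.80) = 14799.31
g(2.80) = 5069.90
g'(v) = 3*exp(3*v) + 6*exp(2*v) - 10*exp(v)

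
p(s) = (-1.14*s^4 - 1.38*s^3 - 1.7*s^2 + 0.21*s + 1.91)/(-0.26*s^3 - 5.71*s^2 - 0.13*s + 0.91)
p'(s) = (0.78*s^2 + 11.42*s + 0.13)*(-1.14*s^4 - 1.38*s^3 - 1.7*s^2 + 0.21*s + 1.91)/(-0.26*s^3 - 5.71*s^2 - 0.13*s + 0.91)^2 + (-4.56*s^3 - 4.14*s^2 - 3.4*s + 0.21)/(-0.26*s^3 - 5.71*s^2 - 0.13*s + 0.91) = (0.2964*s^6 + 13.0188*s^5 + 7.8824*s^4 - 3.6816*s^3 - 0.8575*s^2 + 18.7182*s + 0.4394)/(0.0676*s^6 + 2.9692*s^5 + 32.6717*s^4 + 1.0114*s^3 - 10.3753*s^2 - 0.2366*s + 0.8281)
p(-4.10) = 3.32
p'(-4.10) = -1.92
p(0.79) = 0.04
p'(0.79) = 2.41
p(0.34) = 8.77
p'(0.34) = 175.94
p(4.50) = 4.50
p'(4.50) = 1.52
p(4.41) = 4.36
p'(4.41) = 1.51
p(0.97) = 0.36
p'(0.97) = 1.41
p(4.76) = 4.90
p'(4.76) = 1.58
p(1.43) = 0.86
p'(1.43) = 0.93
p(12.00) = 20.65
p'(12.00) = 2.65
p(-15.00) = 132.15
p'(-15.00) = -37.30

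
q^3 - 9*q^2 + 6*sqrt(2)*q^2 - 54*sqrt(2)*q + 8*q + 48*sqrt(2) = (q - 8)*(q - 1)*(q + 6*sqrt(2))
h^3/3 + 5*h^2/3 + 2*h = h*(h/3 + 1)*(h + 2)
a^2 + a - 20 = (a - 4)*(a + 5)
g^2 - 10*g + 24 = (g - 6)*(g - 4)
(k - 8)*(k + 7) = k^2 - k - 56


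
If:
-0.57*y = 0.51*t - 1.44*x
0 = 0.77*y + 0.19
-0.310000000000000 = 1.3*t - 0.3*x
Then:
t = -0.28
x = -0.20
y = -0.25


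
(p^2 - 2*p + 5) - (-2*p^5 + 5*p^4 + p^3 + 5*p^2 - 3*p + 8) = 2*p^5 - 5*p^4 - p^3 - 4*p^2 + p - 3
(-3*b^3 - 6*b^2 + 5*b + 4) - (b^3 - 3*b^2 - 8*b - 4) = -4*b^3 - 3*b^2 + 13*b + 8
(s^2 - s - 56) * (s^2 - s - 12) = s^4 - 2*s^3 - 67*s^2 + 68*s + 672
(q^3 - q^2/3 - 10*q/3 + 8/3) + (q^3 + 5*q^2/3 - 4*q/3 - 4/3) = 2*q^3 + 4*q^2/3 - 14*q/3 + 4/3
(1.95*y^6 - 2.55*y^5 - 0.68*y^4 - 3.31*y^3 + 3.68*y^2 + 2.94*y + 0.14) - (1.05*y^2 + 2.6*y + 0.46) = 1.95*y^6 - 2.55*y^5 - 0.68*y^4 - 3.31*y^3 + 2.63*y^2 + 0.34*y - 0.32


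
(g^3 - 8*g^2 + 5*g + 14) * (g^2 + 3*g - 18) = g^5 - 5*g^4 - 37*g^3 + 173*g^2 - 48*g - 252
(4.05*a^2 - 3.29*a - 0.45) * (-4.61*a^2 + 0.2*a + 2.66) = -18.6705*a^4 + 15.9769*a^3 + 12.1895*a^2 - 8.8414*a - 1.197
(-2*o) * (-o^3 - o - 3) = 2*o^4 + 2*o^2 + 6*o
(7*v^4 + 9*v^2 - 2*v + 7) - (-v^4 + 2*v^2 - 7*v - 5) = 8*v^4 + 7*v^2 + 5*v + 12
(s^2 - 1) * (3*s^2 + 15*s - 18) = 3*s^4 + 15*s^3 - 21*s^2 - 15*s + 18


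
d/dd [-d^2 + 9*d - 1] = 9 - 2*d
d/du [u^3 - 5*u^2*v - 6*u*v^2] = 3*u^2 - 10*u*v - 6*v^2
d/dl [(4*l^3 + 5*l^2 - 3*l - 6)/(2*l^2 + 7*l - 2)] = (8*l^4 + 56*l^3 + 17*l^2 + 4*l + 48)/(4*l^4 + 28*l^3 + 41*l^2 - 28*l + 4)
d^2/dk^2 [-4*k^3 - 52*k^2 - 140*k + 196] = -24*k - 104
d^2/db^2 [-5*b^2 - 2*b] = -10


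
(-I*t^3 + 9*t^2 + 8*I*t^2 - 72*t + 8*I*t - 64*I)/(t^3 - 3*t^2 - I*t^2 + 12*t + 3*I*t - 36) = (-I*t^3 + t^2*(9 + 8*I) + 8*t*(-9 + I) - 64*I)/(t^3 - t^2*(3 + I) + 3*t*(4 + I) - 36)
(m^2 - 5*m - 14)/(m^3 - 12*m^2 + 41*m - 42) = (m + 2)/(m^2 - 5*m + 6)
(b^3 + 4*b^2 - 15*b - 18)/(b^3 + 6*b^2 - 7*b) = (b^3 + 4*b^2 - 15*b - 18)/(b*(b^2 + 6*b - 7))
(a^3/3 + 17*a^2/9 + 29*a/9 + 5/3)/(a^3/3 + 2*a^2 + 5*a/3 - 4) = (3*a^2 + 8*a + 5)/(3*(a^2 + 3*a - 4))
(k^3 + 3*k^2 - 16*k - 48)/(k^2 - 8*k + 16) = (k^2 + 7*k + 12)/(k - 4)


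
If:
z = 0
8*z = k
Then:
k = 0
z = 0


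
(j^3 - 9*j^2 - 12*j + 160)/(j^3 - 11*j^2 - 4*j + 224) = (j - 5)/(j - 7)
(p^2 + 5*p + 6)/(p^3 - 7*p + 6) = (p + 2)/(p^2 - 3*p + 2)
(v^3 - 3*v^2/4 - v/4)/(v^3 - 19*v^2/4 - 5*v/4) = (v - 1)/(v - 5)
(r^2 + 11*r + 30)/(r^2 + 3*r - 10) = (r + 6)/(r - 2)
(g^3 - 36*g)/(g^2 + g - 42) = g*(g + 6)/(g + 7)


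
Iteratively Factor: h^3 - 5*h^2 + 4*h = (h - 4)*(h^2 - h) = h*(h - 4)*(h - 1)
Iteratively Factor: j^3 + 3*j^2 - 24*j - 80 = (j + 4)*(j^2 - j - 20) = (j + 4)^2*(j - 5)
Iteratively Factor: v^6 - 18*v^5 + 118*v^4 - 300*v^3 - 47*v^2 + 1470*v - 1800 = (v - 3)*(v^5 - 15*v^4 + 73*v^3 - 81*v^2 - 290*v + 600) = (v - 5)*(v - 3)*(v^4 - 10*v^3 + 23*v^2 + 34*v - 120) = (v - 5)*(v - 3)^2*(v^3 - 7*v^2 + 2*v + 40) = (v - 5)^2*(v - 3)^2*(v^2 - 2*v - 8) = (v - 5)^2*(v - 4)*(v - 3)^2*(v + 2)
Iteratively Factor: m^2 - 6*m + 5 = (m - 5)*(m - 1)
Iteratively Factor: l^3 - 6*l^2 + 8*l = (l - 4)*(l^2 - 2*l) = l*(l - 4)*(l - 2)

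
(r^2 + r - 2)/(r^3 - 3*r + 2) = 1/(r - 1)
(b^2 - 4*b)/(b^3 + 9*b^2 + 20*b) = (b - 4)/(b^2 + 9*b + 20)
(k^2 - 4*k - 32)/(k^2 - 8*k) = (k + 4)/k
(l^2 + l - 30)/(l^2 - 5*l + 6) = (l^2 + l - 30)/(l^2 - 5*l + 6)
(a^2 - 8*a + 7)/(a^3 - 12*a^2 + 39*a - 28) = 1/(a - 4)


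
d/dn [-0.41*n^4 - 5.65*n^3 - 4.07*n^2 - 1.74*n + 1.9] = -1.64*n^3 - 16.95*n^2 - 8.14*n - 1.74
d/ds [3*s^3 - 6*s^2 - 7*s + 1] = 9*s^2 - 12*s - 7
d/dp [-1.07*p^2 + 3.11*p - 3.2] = 3.11 - 2.14*p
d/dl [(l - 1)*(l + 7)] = 2*l + 6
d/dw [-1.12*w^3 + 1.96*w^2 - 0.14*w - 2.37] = -3.36*w^2 + 3.92*w - 0.14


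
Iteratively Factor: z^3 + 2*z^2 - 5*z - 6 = (z + 3)*(z^2 - z - 2) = (z - 2)*(z + 3)*(z + 1)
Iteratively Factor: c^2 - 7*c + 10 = (c - 2)*(c - 5)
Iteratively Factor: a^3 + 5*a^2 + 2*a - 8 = (a + 2)*(a^2 + 3*a - 4) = (a + 2)*(a + 4)*(a - 1)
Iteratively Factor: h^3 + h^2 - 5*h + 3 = (h - 1)*(h^2 + 2*h - 3) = (h - 1)^2*(h + 3)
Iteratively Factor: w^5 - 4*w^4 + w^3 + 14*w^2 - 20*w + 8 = (w - 2)*(w^4 - 2*w^3 - 3*w^2 + 8*w - 4) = (w - 2)^2*(w^3 - 3*w + 2) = (w - 2)^2*(w - 1)*(w^2 + w - 2) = (w - 2)^2*(w - 1)*(w + 2)*(w - 1)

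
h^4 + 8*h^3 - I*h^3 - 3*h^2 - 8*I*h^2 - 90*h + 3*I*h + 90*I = (h - 3)*(h + 5)*(h + 6)*(h - I)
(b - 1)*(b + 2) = b^2 + b - 2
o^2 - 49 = (o - 7)*(o + 7)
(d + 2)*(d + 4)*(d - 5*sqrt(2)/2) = d^3 - 5*sqrt(2)*d^2/2 + 6*d^2 - 15*sqrt(2)*d + 8*d - 20*sqrt(2)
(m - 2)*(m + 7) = m^2 + 5*m - 14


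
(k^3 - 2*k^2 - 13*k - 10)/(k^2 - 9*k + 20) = (k^2 + 3*k + 2)/(k - 4)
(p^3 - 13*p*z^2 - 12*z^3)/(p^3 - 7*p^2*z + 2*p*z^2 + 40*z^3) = (-p^2 - 4*p*z - 3*z^2)/(-p^2 + 3*p*z + 10*z^2)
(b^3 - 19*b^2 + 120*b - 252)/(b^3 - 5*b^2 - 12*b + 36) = (b^2 - 13*b + 42)/(b^2 + b - 6)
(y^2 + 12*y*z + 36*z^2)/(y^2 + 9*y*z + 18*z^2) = (y + 6*z)/(y + 3*z)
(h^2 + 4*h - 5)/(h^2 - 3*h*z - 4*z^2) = (-h^2 - 4*h + 5)/(-h^2 + 3*h*z + 4*z^2)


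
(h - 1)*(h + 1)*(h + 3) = h^3 + 3*h^2 - h - 3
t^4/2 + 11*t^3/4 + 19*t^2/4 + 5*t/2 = t*(t/2 + 1)*(t + 1)*(t + 5/2)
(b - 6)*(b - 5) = b^2 - 11*b + 30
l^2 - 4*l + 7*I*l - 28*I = (l - 4)*(l + 7*I)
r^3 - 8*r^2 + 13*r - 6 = (r - 6)*(r - 1)^2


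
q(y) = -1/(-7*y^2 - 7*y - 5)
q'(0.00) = -0.28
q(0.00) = 0.20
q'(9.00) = 0.00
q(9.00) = 0.00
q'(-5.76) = 0.00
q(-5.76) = 0.01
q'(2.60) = -0.01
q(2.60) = 0.01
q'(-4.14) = 0.01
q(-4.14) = 0.01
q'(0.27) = -0.20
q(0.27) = 0.14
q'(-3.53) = 0.01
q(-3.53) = 0.01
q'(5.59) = -0.00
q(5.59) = 0.00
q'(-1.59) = 0.11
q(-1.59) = 0.09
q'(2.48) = -0.01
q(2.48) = 0.02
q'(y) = -(14*y + 7)/(-7*y^2 - 7*y - 5)^2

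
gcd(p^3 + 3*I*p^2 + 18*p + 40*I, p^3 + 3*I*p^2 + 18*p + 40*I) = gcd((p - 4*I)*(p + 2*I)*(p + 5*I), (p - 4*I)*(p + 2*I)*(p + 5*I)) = p^3 + 3*I*p^2 + 18*p + 40*I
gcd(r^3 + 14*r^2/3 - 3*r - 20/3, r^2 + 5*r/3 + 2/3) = r + 1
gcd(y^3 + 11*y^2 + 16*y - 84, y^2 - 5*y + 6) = y - 2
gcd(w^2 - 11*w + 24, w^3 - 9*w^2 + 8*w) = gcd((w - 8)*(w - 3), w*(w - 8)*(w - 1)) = w - 8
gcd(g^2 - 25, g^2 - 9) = 1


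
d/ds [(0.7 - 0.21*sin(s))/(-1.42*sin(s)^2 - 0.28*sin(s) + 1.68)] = (-0.2982*sin(s)^2 + 1.988*sin(s) - 0.1568)*cos(s)/(2.0164*sin(s)^4 + 0.7952*sin(s)^3 - 4.6928*sin(s)^2 - 0.9408*sin(s) + 2.8224)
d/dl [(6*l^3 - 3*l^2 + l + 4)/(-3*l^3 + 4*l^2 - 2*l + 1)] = (15*l^4 - 18*l^3 + 56*l^2 - 38*l + 9)/(9*l^6 - 24*l^5 + 28*l^4 - 22*l^3 + 12*l^2 - 4*l + 1)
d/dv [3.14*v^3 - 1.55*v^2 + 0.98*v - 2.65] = 9.42*v^2 - 3.1*v + 0.98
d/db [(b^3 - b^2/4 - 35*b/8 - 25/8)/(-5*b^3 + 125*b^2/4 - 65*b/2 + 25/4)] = 3*(64*b^4 - 232*b^3 + 249*b^2 + 410*b - 275)/(10*(16*b^6 - 200*b^5 + 833*b^4 - 1340*b^3 + 926*b^2 - 260*b + 25))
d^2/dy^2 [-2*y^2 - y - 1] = -4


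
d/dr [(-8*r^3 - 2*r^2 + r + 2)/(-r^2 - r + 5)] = (8*r^4 + 16*r^3 - 117*r^2 - 16*r + 7)/(r^4 + 2*r^3 - 9*r^2 - 10*r + 25)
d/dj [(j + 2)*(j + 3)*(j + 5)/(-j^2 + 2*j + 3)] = (-j^4 + 4*j^3 + 60*j^2 + 120*j + 33)/(j^4 - 4*j^3 - 2*j^2 + 12*j + 9)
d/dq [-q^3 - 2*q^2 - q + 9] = -3*q^2 - 4*q - 1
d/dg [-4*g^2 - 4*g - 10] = -8*g - 4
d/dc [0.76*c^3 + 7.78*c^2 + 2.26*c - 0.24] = 2.28*c^2 + 15.56*c + 2.26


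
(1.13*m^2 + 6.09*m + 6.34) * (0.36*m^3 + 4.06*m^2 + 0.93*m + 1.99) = 0.4068*m^5 + 6.7802*m^4 + 28.0587*m^3 + 33.6528*m^2 + 18.0153*m + 12.6166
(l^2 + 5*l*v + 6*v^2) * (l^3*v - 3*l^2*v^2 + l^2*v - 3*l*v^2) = l^5*v + 2*l^4*v^2 + l^4*v - 9*l^3*v^3 + 2*l^3*v^2 - 18*l^2*v^4 - 9*l^2*v^3 - 18*l*v^4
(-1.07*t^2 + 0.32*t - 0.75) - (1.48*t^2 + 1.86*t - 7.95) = -2.55*t^2 - 1.54*t + 7.2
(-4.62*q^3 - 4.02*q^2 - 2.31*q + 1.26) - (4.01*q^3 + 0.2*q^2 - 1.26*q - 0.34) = -8.63*q^3 - 4.22*q^2 - 1.05*q + 1.6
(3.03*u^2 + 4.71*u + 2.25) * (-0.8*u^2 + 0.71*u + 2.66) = -2.424*u^4 - 1.6167*u^3 + 9.6039*u^2 + 14.1261*u + 5.985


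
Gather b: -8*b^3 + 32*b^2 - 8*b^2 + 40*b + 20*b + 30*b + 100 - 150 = -8*b^3 + 24*b^2 + 90*b - 50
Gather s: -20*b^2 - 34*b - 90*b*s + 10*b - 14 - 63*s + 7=-20*b^2 - 24*b + s*(-90*b - 63) - 7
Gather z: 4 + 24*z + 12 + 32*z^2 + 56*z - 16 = 32*z^2 + 80*z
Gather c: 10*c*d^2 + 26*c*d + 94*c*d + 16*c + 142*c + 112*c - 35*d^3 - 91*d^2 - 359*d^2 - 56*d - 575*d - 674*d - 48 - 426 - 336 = c*(10*d^2 + 120*d + 270) - 35*d^3 - 450*d^2 - 1305*d - 810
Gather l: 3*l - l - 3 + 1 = 2*l - 2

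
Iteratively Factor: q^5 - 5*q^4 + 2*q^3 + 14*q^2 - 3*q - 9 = (q + 1)*(q^4 - 6*q^3 + 8*q^2 + 6*q - 9) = (q - 3)*(q + 1)*(q^3 - 3*q^2 - q + 3) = (q - 3)*(q + 1)^2*(q^2 - 4*q + 3) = (q - 3)^2*(q + 1)^2*(q - 1)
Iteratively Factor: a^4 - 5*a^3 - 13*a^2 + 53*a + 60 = (a - 5)*(a^3 - 13*a - 12) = (a - 5)*(a + 1)*(a^2 - a - 12) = (a - 5)*(a + 1)*(a + 3)*(a - 4)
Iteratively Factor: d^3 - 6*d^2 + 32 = (d - 4)*(d^2 - 2*d - 8) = (d - 4)^2*(d + 2)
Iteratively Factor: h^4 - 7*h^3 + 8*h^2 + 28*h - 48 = (h - 3)*(h^3 - 4*h^2 - 4*h + 16) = (h - 4)*(h - 3)*(h^2 - 4) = (h - 4)*(h - 3)*(h + 2)*(h - 2)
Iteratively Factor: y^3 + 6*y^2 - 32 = (y + 4)*(y^2 + 2*y - 8) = (y - 2)*(y + 4)*(y + 4)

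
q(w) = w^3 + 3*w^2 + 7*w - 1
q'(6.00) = 151.00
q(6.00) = 365.00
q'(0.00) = 7.00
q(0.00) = -1.00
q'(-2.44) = 10.22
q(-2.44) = -14.75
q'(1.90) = 29.23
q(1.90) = 29.99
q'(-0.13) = 6.27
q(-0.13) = -1.86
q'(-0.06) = 6.65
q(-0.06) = -1.41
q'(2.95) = 50.81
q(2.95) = 71.43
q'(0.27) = 8.84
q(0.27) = 1.13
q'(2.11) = 33.02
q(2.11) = 36.52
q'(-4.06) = 32.09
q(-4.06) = -46.89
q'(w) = 3*w^2 + 6*w + 7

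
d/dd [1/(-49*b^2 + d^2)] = -2*d/(49*b^2 - d^2)^2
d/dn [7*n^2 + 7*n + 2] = 14*n + 7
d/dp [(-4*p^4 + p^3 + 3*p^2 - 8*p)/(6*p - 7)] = (-72*p^4 + 124*p^3 - 3*p^2 - 42*p + 56)/(36*p^2 - 84*p + 49)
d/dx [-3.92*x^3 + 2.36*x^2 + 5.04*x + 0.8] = -11.76*x^2 + 4.72*x + 5.04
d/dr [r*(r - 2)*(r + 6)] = 3*r^2 + 8*r - 12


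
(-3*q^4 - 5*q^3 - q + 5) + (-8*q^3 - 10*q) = -3*q^4 - 13*q^3 - 11*q + 5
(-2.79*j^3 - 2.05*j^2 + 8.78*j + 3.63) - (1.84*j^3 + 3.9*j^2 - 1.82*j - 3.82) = -4.63*j^3 - 5.95*j^2 + 10.6*j + 7.45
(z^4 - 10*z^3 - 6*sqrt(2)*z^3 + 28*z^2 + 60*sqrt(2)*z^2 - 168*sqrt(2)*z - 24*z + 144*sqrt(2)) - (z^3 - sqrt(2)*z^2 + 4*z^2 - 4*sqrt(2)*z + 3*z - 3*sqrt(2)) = z^4 - 11*z^3 - 6*sqrt(2)*z^3 + 24*z^2 + 61*sqrt(2)*z^2 - 164*sqrt(2)*z - 27*z + 147*sqrt(2)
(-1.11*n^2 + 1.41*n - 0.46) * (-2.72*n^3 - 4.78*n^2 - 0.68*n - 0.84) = 3.0192*n^5 + 1.4706*n^4 - 4.7338*n^3 + 2.1724*n^2 - 0.8716*n + 0.3864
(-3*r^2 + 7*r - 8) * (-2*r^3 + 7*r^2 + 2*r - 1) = 6*r^5 - 35*r^4 + 59*r^3 - 39*r^2 - 23*r + 8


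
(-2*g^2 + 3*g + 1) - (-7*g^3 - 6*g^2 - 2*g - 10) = 7*g^3 + 4*g^2 + 5*g + 11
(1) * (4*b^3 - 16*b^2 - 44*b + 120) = 4*b^3 - 16*b^2 - 44*b + 120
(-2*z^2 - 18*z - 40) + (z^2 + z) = -z^2 - 17*z - 40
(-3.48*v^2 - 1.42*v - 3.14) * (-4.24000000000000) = 14.7552*v^2 + 6.0208*v + 13.3136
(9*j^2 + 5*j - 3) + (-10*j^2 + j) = -j^2 + 6*j - 3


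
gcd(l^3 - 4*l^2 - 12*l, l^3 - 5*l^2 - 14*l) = l^2 + 2*l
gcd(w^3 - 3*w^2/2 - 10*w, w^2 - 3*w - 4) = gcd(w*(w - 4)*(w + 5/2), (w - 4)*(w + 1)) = w - 4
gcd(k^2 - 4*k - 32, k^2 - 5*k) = 1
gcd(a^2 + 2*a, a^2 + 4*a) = a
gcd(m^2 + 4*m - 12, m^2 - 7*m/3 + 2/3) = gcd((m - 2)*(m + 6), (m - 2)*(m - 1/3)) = m - 2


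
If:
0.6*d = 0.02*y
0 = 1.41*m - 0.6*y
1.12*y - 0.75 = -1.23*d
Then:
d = 0.02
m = 0.27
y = 0.65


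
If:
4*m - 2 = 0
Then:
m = 1/2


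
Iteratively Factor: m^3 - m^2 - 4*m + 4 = (m - 2)*(m^2 + m - 2) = (m - 2)*(m + 2)*(m - 1)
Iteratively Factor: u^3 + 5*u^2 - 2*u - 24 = (u + 4)*(u^2 + u - 6) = (u - 2)*(u + 4)*(u + 3)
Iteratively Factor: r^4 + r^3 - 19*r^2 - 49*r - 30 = (r + 2)*(r^3 - r^2 - 17*r - 15) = (r + 1)*(r + 2)*(r^2 - 2*r - 15) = (r - 5)*(r + 1)*(r + 2)*(r + 3)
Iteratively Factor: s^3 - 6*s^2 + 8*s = (s - 4)*(s^2 - 2*s) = (s - 4)*(s - 2)*(s)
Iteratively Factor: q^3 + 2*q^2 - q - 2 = (q + 2)*(q^2 - 1) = (q + 1)*(q + 2)*(q - 1)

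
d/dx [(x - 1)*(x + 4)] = 2*x + 3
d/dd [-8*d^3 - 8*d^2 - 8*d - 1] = -24*d^2 - 16*d - 8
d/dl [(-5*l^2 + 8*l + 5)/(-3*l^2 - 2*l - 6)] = 2*(17*l^2 + 45*l - 19)/(9*l^4 + 12*l^3 + 40*l^2 + 24*l + 36)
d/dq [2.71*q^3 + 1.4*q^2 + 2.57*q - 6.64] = 8.13*q^2 + 2.8*q + 2.57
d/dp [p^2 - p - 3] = 2*p - 1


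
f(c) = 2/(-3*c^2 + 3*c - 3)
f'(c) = 2*(6*c - 3)/(-3*c^2 + 3*c - 3)^2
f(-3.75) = -0.04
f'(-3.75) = -0.02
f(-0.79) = -0.28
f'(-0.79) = -0.30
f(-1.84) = -0.11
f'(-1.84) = -0.08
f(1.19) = -0.54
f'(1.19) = 0.61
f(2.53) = -0.14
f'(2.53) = 0.11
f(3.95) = -0.05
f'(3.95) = 0.03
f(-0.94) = -0.24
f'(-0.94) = -0.24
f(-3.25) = -0.05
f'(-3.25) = -0.02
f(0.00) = -0.67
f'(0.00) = -0.67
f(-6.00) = -0.02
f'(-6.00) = 0.00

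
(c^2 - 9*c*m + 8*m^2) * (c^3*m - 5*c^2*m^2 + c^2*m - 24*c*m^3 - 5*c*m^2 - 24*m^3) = c^5*m - 14*c^4*m^2 + c^4*m + 29*c^3*m^3 - 14*c^3*m^2 + 176*c^2*m^4 + 29*c^2*m^3 - 192*c*m^5 + 176*c*m^4 - 192*m^5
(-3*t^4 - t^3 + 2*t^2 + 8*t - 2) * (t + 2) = -3*t^5 - 7*t^4 + 12*t^2 + 14*t - 4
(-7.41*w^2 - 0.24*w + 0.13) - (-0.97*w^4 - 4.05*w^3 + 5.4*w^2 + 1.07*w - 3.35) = 0.97*w^4 + 4.05*w^3 - 12.81*w^2 - 1.31*w + 3.48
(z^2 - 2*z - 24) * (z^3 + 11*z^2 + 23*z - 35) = z^5 + 9*z^4 - 23*z^3 - 345*z^2 - 482*z + 840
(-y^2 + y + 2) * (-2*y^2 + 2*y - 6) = 2*y^4 - 4*y^3 + 4*y^2 - 2*y - 12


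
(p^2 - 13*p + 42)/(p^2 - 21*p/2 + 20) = 2*(p^2 - 13*p + 42)/(2*p^2 - 21*p + 40)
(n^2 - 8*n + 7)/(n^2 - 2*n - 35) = (n - 1)/(n + 5)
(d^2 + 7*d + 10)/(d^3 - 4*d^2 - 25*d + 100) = (d + 2)/(d^2 - 9*d + 20)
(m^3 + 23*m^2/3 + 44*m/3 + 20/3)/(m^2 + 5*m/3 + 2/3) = (m^2 + 7*m + 10)/(m + 1)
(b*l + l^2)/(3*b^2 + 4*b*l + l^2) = l/(3*b + l)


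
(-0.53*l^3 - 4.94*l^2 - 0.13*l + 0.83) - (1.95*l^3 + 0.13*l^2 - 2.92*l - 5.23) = -2.48*l^3 - 5.07*l^2 + 2.79*l + 6.06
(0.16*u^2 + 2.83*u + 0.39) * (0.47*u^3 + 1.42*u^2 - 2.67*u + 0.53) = 0.0752*u^5 + 1.5573*u^4 + 3.7747*u^3 - 6.9175*u^2 + 0.4586*u + 0.2067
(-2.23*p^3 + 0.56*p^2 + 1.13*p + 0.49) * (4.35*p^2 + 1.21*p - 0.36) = -9.7005*p^5 - 0.2623*p^4 + 6.3959*p^3 + 3.2972*p^2 + 0.1861*p - 0.1764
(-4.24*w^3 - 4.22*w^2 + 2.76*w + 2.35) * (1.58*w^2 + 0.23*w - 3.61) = -6.6992*w^5 - 7.6428*w^4 + 18.6966*w^3 + 19.582*w^2 - 9.4231*w - 8.4835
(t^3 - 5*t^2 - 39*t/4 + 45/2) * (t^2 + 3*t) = t^5 - 2*t^4 - 99*t^3/4 - 27*t^2/4 + 135*t/2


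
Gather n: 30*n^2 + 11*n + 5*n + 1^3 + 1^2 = 30*n^2 + 16*n + 2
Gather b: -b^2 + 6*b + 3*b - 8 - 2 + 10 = -b^2 + 9*b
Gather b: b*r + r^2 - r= b*r + r^2 - r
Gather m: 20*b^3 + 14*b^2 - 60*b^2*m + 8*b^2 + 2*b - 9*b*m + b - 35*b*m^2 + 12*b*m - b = 20*b^3 + 22*b^2 - 35*b*m^2 + 2*b + m*(-60*b^2 + 3*b)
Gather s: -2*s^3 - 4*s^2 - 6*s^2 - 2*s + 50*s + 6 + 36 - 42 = -2*s^3 - 10*s^2 + 48*s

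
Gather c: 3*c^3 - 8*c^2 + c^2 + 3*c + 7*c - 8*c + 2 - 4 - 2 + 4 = 3*c^3 - 7*c^2 + 2*c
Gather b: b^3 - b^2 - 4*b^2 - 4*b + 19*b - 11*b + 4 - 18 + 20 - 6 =b^3 - 5*b^2 + 4*b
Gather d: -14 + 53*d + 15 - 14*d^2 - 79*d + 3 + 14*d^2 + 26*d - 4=0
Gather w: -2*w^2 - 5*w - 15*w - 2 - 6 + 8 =-2*w^2 - 20*w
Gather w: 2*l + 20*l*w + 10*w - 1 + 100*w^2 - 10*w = 20*l*w + 2*l + 100*w^2 - 1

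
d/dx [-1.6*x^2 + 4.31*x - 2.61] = 4.31 - 3.2*x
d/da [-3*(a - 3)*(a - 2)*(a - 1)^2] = -12*a^3 + 63*a^2 - 102*a + 51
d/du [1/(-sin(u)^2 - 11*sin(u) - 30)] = (2*sin(u) + 11)*cos(u)/(sin(u)^2 + 11*sin(u) + 30)^2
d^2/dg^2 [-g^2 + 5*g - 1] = -2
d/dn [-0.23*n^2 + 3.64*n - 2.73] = 3.64 - 0.46*n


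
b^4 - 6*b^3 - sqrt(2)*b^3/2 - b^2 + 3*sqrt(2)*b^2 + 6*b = b*(b - 6)*(b - sqrt(2))*(b + sqrt(2)/2)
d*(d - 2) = d^2 - 2*d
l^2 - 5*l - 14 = (l - 7)*(l + 2)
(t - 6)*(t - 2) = t^2 - 8*t + 12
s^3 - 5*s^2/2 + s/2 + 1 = (s - 2)*(s - 1)*(s + 1/2)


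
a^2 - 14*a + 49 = (a - 7)^2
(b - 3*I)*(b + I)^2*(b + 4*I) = b^4 + 3*I*b^3 + 9*b^2 + 23*I*b - 12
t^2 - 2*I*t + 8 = (t - 4*I)*(t + 2*I)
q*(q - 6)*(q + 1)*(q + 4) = q^4 - q^3 - 26*q^2 - 24*q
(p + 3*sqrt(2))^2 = p^2 + 6*sqrt(2)*p + 18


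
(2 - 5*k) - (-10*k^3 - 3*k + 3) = 10*k^3 - 2*k - 1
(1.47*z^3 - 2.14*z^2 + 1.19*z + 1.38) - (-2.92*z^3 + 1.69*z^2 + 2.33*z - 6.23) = 4.39*z^3 - 3.83*z^2 - 1.14*z + 7.61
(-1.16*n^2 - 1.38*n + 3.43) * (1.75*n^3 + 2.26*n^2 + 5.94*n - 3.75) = -2.03*n^5 - 5.0366*n^4 - 4.0067*n^3 + 3.9046*n^2 + 25.5492*n - 12.8625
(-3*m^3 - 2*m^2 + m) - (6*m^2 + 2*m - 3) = -3*m^3 - 8*m^2 - m + 3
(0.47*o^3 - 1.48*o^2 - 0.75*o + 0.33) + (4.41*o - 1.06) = 0.47*o^3 - 1.48*o^2 + 3.66*o - 0.73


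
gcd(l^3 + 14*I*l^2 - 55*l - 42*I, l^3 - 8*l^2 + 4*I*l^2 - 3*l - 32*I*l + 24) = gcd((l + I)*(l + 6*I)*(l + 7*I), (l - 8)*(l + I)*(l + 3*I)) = l + I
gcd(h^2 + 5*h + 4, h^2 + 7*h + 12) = h + 4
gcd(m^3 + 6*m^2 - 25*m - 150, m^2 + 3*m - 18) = m + 6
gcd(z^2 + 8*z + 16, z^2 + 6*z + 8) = z + 4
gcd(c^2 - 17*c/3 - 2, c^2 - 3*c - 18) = c - 6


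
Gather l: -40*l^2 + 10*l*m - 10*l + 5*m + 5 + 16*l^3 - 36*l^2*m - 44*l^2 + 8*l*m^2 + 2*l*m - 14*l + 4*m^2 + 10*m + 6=16*l^3 + l^2*(-36*m - 84) + l*(8*m^2 + 12*m - 24) + 4*m^2 + 15*m + 11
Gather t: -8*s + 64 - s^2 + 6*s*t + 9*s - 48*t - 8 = -s^2 + s + t*(6*s - 48) + 56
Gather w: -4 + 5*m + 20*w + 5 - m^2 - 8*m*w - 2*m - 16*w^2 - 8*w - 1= -m^2 + 3*m - 16*w^2 + w*(12 - 8*m)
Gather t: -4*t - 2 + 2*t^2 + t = 2*t^2 - 3*t - 2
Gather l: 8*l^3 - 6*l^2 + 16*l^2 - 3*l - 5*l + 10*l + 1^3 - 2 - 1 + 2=8*l^3 + 10*l^2 + 2*l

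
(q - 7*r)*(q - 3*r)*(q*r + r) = q^3*r - 10*q^2*r^2 + q^2*r + 21*q*r^3 - 10*q*r^2 + 21*r^3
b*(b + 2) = b^2 + 2*b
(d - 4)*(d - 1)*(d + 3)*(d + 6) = d^4 + 4*d^3 - 23*d^2 - 54*d + 72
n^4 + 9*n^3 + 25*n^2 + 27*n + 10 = (n + 1)^2*(n + 2)*(n + 5)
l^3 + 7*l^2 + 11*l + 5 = (l + 1)^2*(l + 5)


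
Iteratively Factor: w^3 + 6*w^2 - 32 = (w + 4)*(w^2 + 2*w - 8) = (w + 4)^2*(w - 2)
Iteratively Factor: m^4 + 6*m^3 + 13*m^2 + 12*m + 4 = (m + 2)*(m^3 + 4*m^2 + 5*m + 2) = (m + 1)*(m + 2)*(m^2 + 3*m + 2) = (m + 1)*(m + 2)^2*(m + 1)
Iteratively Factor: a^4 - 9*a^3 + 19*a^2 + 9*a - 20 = (a - 4)*(a^3 - 5*a^2 - a + 5) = (a - 4)*(a - 1)*(a^2 - 4*a - 5) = (a - 5)*(a - 4)*(a - 1)*(a + 1)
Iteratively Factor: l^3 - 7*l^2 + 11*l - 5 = (l - 5)*(l^2 - 2*l + 1) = (l - 5)*(l - 1)*(l - 1)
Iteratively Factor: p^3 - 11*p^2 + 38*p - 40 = (p - 4)*(p^2 - 7*p + 10) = (p - 5)*(p - 4)*(p - 2)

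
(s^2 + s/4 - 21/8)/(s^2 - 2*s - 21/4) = (-8*s^2 - 2*s + 21)/(2*(-4*s^2 + 8*s + 21))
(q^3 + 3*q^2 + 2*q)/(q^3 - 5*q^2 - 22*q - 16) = q/(q - 8)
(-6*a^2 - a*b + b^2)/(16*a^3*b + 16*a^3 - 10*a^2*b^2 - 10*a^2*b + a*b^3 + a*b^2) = (-6*a^2 - a*b + b^2)/(a*(16*a^2*b + 16*a^2 - 10*a*b^2 - 10*a*b + b^3 + b^2))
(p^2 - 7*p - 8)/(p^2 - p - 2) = (p - 8)/(p - 2)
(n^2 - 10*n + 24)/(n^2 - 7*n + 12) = (n - 6)/(n - 3)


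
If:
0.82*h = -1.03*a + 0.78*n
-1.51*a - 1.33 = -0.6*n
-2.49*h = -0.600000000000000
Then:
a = -1.64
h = 0.24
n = -1.91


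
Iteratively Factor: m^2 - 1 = (m - 1)*(m + 1)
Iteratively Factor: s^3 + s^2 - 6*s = (s - 2)*(s^2 + 3*s) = s*(s - 2)*(s + 3)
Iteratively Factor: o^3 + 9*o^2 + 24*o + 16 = (o + 4)*(o^2 + 5*o + 4) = (o + 1)*(o + 4)*(o + 4)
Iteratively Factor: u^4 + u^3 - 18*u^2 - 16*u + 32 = (u + 4)*(u^3 - 3*u^2 - 6*u + 8) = (u - 1)*(u + 4)*(u^2 - 2*u - 8) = (u - 4)*(u - 1)*(u + 4)*(u + 2)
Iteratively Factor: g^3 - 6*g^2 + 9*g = (g)*(g^2 - 6*g + 9) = g*(g - 3)*(g - 3)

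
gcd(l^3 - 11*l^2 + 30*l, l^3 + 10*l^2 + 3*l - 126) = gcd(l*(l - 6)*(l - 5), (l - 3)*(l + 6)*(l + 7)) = 1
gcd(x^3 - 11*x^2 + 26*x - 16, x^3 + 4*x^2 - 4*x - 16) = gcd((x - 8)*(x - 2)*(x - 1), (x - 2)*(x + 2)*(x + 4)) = x - 2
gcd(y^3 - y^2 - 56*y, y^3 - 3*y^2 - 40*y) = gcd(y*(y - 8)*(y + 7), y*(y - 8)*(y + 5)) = y^2 - 8*y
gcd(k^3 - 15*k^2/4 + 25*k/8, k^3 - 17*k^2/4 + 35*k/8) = k^2 - 5*k/2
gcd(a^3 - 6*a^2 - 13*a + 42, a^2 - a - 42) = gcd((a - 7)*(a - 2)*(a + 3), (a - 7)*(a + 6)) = a - 7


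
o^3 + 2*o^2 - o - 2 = (o - 1)*(o + 1)*(o + 2)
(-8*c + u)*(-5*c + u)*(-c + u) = -40*c^3 + 53*c^2*u - 14*c*u^2 + u^3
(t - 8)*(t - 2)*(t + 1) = t^3 - 9*t^2 + 6*t + 16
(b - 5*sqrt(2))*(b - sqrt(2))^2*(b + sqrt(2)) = b^4 - 6*sqrt(2)*b^3 + 8*b^2 + 12*sqrt(2)*b - 20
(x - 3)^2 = x^2 - 6*x + 9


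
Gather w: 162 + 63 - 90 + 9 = 144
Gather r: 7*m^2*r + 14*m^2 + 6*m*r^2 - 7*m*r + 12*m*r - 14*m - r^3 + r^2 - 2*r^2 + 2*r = 14*m^2 - 14*m - r^3 + r^2*(6*m - 1) + r*(7*m^2 + 5*m + 2)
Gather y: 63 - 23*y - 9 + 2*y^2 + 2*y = 2*y^2 - 21*y + 54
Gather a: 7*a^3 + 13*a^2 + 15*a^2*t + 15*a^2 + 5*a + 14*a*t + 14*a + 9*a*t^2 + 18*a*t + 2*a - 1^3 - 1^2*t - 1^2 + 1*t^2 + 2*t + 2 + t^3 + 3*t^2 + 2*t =7*a^3 + a^2*(15*t + 28) + a*(9*t^2 + 32*t + 21) + t^3 + 4*t^2 + 3*t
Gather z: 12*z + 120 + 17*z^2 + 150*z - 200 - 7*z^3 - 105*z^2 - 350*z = -7*z^3 - 88*z^2 - 188*z - 80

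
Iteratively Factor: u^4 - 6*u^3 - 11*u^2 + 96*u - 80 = (u - 4)*(u^3 - 2*u^2 - 19*u + 20) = (u - 5)*(u - 4)*(u^2 + 3*u - 4) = (u - 5)*(u - 4)*(u - 1)*(u + 4)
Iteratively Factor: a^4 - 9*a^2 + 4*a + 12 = (a - 2)*(a^3 + 2*a^2 - 5*a - 6) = (a - 2)*(a + 1)*(a^2 + a - 6) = (a - 2)*(a + 1)*(a + 3)*(a - 2)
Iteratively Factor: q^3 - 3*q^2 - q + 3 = (q + 1)*(q^2 - 4*q + 3) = (q - 1)*(q + 1)*(q - 3)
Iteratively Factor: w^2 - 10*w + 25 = (w - 5)*(w - 5)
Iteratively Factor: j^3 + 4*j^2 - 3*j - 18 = (j + 3)*(j^2 + j - 6) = (j - 2)*(j + 3)*(j + 3)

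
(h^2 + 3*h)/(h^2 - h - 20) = h*(h + 3)/(h^2 - h - 20)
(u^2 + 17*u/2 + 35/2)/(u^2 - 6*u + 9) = (2*u^2 + 17*u + 35)/(2*(u^2 - 6*u + 9))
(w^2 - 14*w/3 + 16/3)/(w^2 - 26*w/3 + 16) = (w - 2)/(w - 6)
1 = 1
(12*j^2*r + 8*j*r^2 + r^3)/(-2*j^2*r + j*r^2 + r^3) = (6*j + r)/(-j + r)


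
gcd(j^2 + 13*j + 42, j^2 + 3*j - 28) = j + 7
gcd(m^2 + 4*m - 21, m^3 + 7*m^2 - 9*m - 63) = m^2 + 4*m - 21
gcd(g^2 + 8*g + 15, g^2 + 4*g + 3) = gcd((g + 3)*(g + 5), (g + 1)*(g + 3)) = g + 3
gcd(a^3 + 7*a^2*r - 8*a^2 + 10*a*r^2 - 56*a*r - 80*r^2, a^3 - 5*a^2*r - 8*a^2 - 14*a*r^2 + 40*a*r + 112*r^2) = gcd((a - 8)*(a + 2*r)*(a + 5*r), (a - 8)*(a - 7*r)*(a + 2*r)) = a^2 + 2*a*r - 8*a - 16*r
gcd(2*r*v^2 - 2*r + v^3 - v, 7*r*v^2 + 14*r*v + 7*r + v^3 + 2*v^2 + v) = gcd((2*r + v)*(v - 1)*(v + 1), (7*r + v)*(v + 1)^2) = v + 1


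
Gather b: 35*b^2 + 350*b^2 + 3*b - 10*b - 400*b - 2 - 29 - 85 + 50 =385*b^2 - 407*b - 66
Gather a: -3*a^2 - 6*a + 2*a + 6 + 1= -3*a^2 - 4*a + 7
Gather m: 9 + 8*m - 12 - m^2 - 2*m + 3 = -m^2 + 6*m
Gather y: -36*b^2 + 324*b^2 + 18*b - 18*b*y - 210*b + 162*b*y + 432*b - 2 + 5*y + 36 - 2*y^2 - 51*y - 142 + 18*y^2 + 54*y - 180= 288*b^2 + 240*b + 16*y^2 + y*(144*b + 8) - 288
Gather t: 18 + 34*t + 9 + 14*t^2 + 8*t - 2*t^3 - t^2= -2*t^3 + 13*t^2 + 42*t + 27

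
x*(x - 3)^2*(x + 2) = x^4 - 4*x^3 - 3*x^2 + 18*x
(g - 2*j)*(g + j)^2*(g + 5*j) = g^4 + 5*g^3*j - 3*g^2*j^2 - 17*g*j^3 - 10*j^4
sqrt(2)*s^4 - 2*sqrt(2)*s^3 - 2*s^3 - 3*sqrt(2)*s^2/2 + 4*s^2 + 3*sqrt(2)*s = s*(s - 2)*(s - 3*sqrt(2)/2)*(sqrt(2)*s + 1)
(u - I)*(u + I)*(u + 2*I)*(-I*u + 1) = -I*u^4 + 3*u^3 + I*u^2 + 3*u + 2*I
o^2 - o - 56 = (o - 8)*(o + 7)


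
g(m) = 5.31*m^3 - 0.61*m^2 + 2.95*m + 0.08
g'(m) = 15.93*m^2 - 1.22*m + 2.95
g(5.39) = 829.76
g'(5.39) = 459.17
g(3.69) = 269.45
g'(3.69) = 215.35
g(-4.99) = -689.61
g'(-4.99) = 405.70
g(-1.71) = -33.30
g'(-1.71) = 51.62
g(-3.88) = -330.71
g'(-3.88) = 247.50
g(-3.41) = -227.62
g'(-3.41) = 192.35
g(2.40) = 77.05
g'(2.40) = 91.78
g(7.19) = 1963.46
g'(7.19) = 817.70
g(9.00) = 3848.21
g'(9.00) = 1282.30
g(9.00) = 3848.21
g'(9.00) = 1282.30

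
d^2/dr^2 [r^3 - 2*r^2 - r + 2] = 6*r - 4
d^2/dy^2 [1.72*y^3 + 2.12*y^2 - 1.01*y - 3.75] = 10.32*y + 4.24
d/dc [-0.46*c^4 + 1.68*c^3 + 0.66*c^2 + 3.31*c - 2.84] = -1.84*c^3 + 5.04*c^2 + 1.32*c + 3.31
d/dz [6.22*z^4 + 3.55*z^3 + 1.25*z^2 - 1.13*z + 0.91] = 24.88*z^3 + 10.65*z^2 + 2.5*z - 1.13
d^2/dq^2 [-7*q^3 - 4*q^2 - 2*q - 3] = -42*q - 8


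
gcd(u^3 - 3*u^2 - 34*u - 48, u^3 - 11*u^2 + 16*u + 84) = u + 2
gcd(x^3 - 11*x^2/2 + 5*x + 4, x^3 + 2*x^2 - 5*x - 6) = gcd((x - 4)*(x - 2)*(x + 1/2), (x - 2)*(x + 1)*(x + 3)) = x - 2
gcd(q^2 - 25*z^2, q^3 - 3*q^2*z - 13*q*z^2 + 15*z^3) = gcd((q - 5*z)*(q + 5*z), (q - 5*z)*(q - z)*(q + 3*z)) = -q + 5*z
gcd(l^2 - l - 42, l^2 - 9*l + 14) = l - 7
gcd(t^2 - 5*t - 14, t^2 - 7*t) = t - 7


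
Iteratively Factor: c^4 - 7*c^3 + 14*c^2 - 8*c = (c - 1)*(c^3 - 6*c^2 + 8*c) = (c - 4)*(c - 1)*(c^2 - 2*c) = c*(c - 4)*(c - 1)*(c - 2)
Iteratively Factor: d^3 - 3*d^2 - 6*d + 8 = (d - 1)*(d^2 - 2*d - 8) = (d - 4)*(d - 1)*(d + 2)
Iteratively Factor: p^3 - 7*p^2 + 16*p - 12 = (p - 2)*(p^2 - 5*p + 6) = (p - 2)^2*(p - 3)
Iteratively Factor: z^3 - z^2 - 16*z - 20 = (z + 2)*(z^2 - 3*z - 10) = (z + 2)^2*(z - 5)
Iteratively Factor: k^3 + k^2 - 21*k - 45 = (k + 3)*(k^2 - 2*k - 15) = (k + 3)^2*(k - 5)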